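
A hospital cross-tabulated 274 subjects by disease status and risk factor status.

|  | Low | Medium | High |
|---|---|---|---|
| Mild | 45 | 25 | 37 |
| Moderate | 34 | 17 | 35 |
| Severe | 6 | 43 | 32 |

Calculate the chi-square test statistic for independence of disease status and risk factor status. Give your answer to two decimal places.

Row totals: 107, 86, 81. Column totals: 85, 85, 104. Grand total N = 274.
Expected counts (row total × column total / N):
  Mild, Low: 107×85/274 = 33.193
  Mild, Medium: 107×85/274 = 33.193
  Mild, High: 107×104/274 = 40.613
  Moderate, Low: 86×85/274 = 26.679
  Moderate, Medium: 86×85/274 = 26.679
  Moderate, High: 86×104/274 = 32.642
  Severe, Low: 81×85/274 = 25.128
  Severe, Medium: 81×85/274 = 25.128
  Severe, High: 81×104/274 = 30.745
Contributions (O − E)²/E:
  (45 − 33.193)²/33.193 = 4.1998
  (25 − 33.193)²/33.193 = 2.0223
  (37 − 40.613)²/40.613 = 0.3214
  (34 − 26.679)²/26.679 = 2.0090
  (17 − 26.679)²/26.679 = 3.5115
  (35 − 32.642)²/32.642 = 0.1703
  (6 − 25.128)²/25.128 = 14.5607
  (43 − 25.128)²/25.128 = 12.7113
  (32 − 30.745)²/30.745 = 0.0512
χ² = 4.1998 + 2.0223 + 0.3214 + 2.0090 + 3.5115 + 0.1703 + 14.5607 + 12.7113 + 0.0512 = 39.56

39.56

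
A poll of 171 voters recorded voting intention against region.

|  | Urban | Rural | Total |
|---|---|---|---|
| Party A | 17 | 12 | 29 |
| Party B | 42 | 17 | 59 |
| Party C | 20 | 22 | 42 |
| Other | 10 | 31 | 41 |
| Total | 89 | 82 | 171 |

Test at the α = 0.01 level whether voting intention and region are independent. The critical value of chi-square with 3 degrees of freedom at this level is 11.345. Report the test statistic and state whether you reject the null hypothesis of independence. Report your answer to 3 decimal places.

22.057; reject H₀

Grand total N = 171.
Expected counts (row total × column total / N):
  Party A, Urban: 29×89/171 = 15.0936
  Party A, Rural: 29×82/171 = 13.9064
  Party B, Urban: 59×89/171 = 30.7076
  Party B, Rural: 59×82/171 = 28.2924
  Party C, Urban: 42×89/171 = 21.8596
  Party C, Rural: 42×82/171 = 20.1404
  Other, Urban: 41×89/171 = 21.3392
  Other, Rural: 41×82/171 = 19.6608
Contributions (O − E)²/E:
  (17 − 15.0936)²/15.0936 = 0.2408
  (12 − 13.9064)²/13.9064 = 0.2613
  (42 − 30.7076)²/30.7076 = 4.1527
  (17 − 28.2924)²/28.2924 = 4.5072
  (20 − 21.8596)²/21.8596 = 0.1582
  (22 − 20.1404)²/20.1404 = 0.1717
  (10 − 21.3392)²/21.3392 = 6.0254
  (31 − 19.6608)²/19.6608 = 6.5398
χ² = 0.2408 + 0.2613 + 4.1527 + 4.5072 + 0.1582 + 0.1717 + 6.0254 + 6.5398 = 22.057
df = (4−1)(2−1) = 3. Since 22.057 > 11.345, reject the null hypothesis of independence at α = 0.01.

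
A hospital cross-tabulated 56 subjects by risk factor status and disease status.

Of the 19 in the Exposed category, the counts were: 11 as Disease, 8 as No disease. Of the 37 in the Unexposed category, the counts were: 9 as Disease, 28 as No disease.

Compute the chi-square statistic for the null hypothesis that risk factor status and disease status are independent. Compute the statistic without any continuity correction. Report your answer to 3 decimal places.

6.162

Row totals: 19, 37. Column totals: 20, 36. Grand total N = 56.
Expected counts (row total × column total / N):
  Exposed, Disease: 19×20/56 = 6.7857
  Exposed, No disease: 19×36/56 = 12.2143
  Unexposed, Disease: 37×20/56 = 13.2143
  Unexposed, No disease: 37×36/56 = 23.7857
Contributions (O − E)²/E:
  (11 − 6.7857)²/6.7857 = 2.6173
  (8 − 12.2143)²/12.2143 = 1.4541
  (9 − 13.2143)²/13.2143 = 1.3440
  (28 − 23.7857)²/23.7857 = 0.7467
χ² = 2.6173 + 1.4541 + 1.3440 + 0.7467 = 6.162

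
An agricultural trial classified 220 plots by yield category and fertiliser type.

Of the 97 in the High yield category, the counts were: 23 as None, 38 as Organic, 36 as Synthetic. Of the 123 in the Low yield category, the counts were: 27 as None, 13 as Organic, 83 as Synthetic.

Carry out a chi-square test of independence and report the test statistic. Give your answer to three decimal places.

Row totals: 97, 123. Column totals: 50, 51, 119. Grand total N = 220.
Expected counts (row total × column total / N):
  High yield, None: 97×50/220 = 22.0455
  High yield, Organic: 97×51/220 = 22.4864
  High yield, Synthetic: 97×119/220 = 52.4682
  Low yield, None: 123×50/220 = 27.9545
  Low yield, Organic: 123×51/220 = 28.5136
  Low yield, Synthetic: 123×119/220 = 66.5318
Contributions (O − E)²/E:
  (23 − 22.0455)²/22.0455 = 0.0413
  (38 − 22.4864)²/22.4864 = 10.7030
  (36 − 52.4682)²/52.4682 = 5.1689
  (27 − 27.9545)²/27.9545 = 0.0326
  (13 − 28.5136)²/28.5136 = 8.4406
  (83 − 66.5318)²/66.5318 = 4.0763
χ² = 0.0413 + 10.7030 + 5.1689 + 0.0326 + 8.4406 + 4.0763 = 28.463

28.463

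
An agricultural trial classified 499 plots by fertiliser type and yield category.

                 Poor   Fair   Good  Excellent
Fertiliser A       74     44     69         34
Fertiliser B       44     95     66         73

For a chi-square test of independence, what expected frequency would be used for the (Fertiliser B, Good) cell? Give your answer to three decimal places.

Row total (Fertiliser B) = 278; column total (Good) = 135; grand total N = 499.
Expected count = (row total × column total) / N = 278 × 135 / 499 = 75.210.

75.210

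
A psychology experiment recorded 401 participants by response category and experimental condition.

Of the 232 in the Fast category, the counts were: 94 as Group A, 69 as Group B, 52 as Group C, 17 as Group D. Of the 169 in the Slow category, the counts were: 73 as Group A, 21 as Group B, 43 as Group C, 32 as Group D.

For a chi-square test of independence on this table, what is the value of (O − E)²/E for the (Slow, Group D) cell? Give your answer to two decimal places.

6.24

Row total (Slow) = 169; column total (Group D) = 49; N = 401.
Expected count E = 169 × 49 / 401 = 20.651.
Contribution = (O − E)²/E = (32 − 20.651)² / 20.651 = 6.24.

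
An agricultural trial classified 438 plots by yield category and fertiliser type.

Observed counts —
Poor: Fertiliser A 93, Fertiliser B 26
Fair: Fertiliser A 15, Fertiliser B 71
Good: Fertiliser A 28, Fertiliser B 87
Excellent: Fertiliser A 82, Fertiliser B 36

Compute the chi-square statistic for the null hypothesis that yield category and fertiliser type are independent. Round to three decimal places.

Row totals: 119, 86, 115, 118. Column totals: 218, 220. Grand total N = 438.
Expected counts (row total × column total / N):
  Poor, Fertiliser A: 119×218/438 = 59.2283
  Poor, Fertiliser B: 119×220/438 = 59.7717
  Fair, Fertiliser A: 86×218/438 = 42.8037
  Fair, Fertiliser B: 86×220/438 = 43.1963
  Good, Fertiliser A: 115×218/438 = 57.2374
  Good, Fertiliser B: 115×220/438 = 57.7626
  Excellent, Fertiliser A: 118×218/438 = 58.7306
  Excellent, Fertiliser B: 118×220/438 = 59.2694
Contributions (O − E)²/E:
  (93 − 59.2283)²/59.2283 = 19.2565
  (26 − 59.7717)²/59.7717 = 19.0814
  (15 − 42.8037)²/42.8037 = 18.0603
  (71 − 43.1963)²/43.1963 = 17.8961
  (28 − 57.2374)²/57.2374 = 14.9347
  (87 − 57.7626)²/57.7626 = 14.7989
  (82 − 58.7306)²/58.7306 = 9.2195
  (36 − 59.2694)²/59.2694 = 9.1357
χ² = 19.2565 + 19.0814 + 18.0603 + 17.8961 + 14.9347 + 14.7989 + 9.2195 + 9.1357 = 122.383

122.383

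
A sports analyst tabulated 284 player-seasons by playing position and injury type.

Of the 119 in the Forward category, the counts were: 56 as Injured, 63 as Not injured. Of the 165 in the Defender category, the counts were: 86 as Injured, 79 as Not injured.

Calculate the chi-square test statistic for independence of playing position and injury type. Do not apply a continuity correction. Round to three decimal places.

Row totals: 119, 165. Column totals: 142, 142. Grand total N = 284.
Expected counts (row total × column total / N):
  Forward, Injured: 119×142/284 = 59.5000
  Forward, Not injured: 119×142/284 = 59.5000
  Defender, Injured: 165×142/284 = 82.5000
  Defender, Not injured: 165×142/284 = 82.5000
Contributions (O − E)²/E:
  (56 − 59.5000)²/59.5000 = 0.2059
  (63 − 59.5000)²/59.5000 = 0.2059
  (86 − 82.5000)²/82.5000 = 0.1485
  (79 − 82.5000)²/82.5000 = 0.1485
χ² = 0.2059 + 0.2059 + 0.1485 + 0.1485 = 0.709

0.709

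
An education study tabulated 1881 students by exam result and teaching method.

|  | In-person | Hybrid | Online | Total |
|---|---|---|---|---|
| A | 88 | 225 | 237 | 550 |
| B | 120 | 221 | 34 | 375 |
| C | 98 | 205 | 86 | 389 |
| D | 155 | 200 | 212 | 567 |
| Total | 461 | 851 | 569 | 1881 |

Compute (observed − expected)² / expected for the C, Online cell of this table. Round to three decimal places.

Row total (C) = 389; column total (Online) = 569; N = 1881.
Expected count E = 389 × 569 / 1881 = 117.6720.
Contribution = (O − E)²/E = (86 − 117.6720)² / 117.6720 = 8.525.

8.525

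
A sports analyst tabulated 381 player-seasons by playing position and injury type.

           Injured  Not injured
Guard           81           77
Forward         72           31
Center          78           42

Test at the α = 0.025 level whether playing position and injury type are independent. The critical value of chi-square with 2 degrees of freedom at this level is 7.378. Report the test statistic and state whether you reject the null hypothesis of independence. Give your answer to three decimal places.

Row totals: 158, 103, 120. Column totals: 231, 150. Grand total N = 381.
Expected counts (row total × column total / N):
  Guard, Injured: 158×231/381 = 95.7953
  Guard, Not injured: 158×150/381 = 62.2047
  Forward, Injured: 103×231/381 = 62.4488
  Forward, Not injured: 103×150/381 = 40.5512
  Center, Injured: 120×231/381 = 72.7559
  Center, Not injured: 120×150/381 = 47.2441
Contributions (O − E)²/E:
  (81 − 95.7953)²/95.7953 = 2.2851
  (77 − 62.2047)²/62.2047 = 3.5190
  (72 − 62.4488)²/62.4488 = 1.4608
  (31 − 40.5512)²/40.5512 = 2.2496
  (78 − 72.7559)²/72.7559 = 0.3780
  (42 − 47.2441)²/47.2441 = 0.5821
χ² = 2.2851 + 3.5190 + 1.4608 + 2.2496 + 0.3780 + 0.5821 = 10.475
df = (3−1)(2−1) = 2. Since 10.475 > 7.378, reject the null hypothesis of independence at α = 0.025.

10.475; reject H₀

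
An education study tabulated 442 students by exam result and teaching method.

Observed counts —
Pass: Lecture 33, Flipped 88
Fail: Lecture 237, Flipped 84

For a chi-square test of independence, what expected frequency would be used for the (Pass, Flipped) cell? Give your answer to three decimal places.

Row total (Pass) = 121; column total (Flipped) = 172; grand total N = 442.
Expected count = (row total × column total) / N = 121 × 172 / 442 = 47.086.

47.086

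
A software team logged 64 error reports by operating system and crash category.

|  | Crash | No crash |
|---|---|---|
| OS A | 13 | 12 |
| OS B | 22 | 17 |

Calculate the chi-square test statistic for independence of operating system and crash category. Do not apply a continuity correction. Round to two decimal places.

Row totals: 25, 39. Column totals: 35, 29. Grand total N = 64.
Expected counts (row total × column total / N):
  OS A, Crash: 25×35/64 = 13.672
  OS A, No crash: 25×29/64 = 11.328
  OS B, Crash: 39×35/64 = 21.328
  OS B, No crash: 39×29/64 = 17.672
Contributions (O − E)²/E:
  (13 − 13.672)²/13.672 = 0.0330
  (12 − 11.328)²/11.328 = 0.0399
  (22 − 21.328)²/21.328 = 0.0212
  (17 − 17.672)²/17.672 = 0.0256
χ² = 0.0330 + 0.0399 + 0.0212 + 0.0256 = 0.12

0.12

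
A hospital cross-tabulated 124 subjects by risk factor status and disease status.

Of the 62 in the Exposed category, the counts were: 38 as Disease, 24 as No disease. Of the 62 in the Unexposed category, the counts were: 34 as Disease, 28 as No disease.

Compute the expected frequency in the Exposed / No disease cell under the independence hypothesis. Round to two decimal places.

Row total (Exposed) = 62; column total (No disease) = 52; grand total N = 124.
Expected count = (row total × column total) / N = 62 × 52 / 124 = 26.00.

26.00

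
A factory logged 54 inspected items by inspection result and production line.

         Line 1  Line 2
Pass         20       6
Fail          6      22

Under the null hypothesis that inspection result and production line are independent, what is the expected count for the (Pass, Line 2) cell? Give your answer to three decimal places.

Row total (Pass) = 26; column total (Line 2) = 28; grand total N = 54.
Expected count = (row total × column total) / N = 26 × 28 / 54 = 13.481.

13.481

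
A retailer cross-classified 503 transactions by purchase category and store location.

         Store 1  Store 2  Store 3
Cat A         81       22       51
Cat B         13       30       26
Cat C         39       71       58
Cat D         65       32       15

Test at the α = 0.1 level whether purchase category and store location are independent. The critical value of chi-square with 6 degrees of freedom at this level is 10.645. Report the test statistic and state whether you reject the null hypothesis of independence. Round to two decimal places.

73.23; reject H₀

Row totals: 154, 69, 168, 112. Column totals: 198, 155, 150. Grand total N = 503.
Expected counts (row total × column total / N):
  Cat A, Store 1: 154×198/503 = 60.620
  Cat A, Store 2: 154×155/503 = 47.455
  Cat A, Store 3: 154×150/503 = 45.924
  Cat B, Store 1: 69×198/503 = 27.161
  Cat B, Store 2: 69×155/503 = 21.262
  Cat B, Store 3: 69×150/503 = 20.577
  Cat C, Store 1: 168×198/503 = 66.131
  Cat C, Store 2: 168×155/503 = 51.769
  Cat C, Store 3: 168×150/503 = 50.099
  Cat D, Store 1: 112×198/503 = 44.087
  Cat D, Store 2: 112×155/503 = 34.513
  Cat D, Store 3: 112×150/503 = 33.400
Contributions (O − E)²/E:
  (81 − 60.620)²/60.620 = 6.8516
  (22 − 47.455)²/47.455 = 13.6541
  (51 − 45.924)²/45.924 = 0.5611
  (13 − 27.161)²/27.161 = 7.3832
  (30 − 21.262)²/21.262 = 3.5910
  (26 − 20.577)²/20.577 = 1.4292
  (39 − 66.131)²/66.131 = 11.1308
  (71 − 51.769)²/51.769 = 7.1439
  (58 − 50.099)²/50.099 = 1.2460
  (65 − 44.087)²/44.087 = 9.9202
  (32 − 34.513)²/34.513 = 0.1830
  (15 − 33.400)²/33.400 = 10.1365
χ² = 6.8516 + 13.6541 + 0.5611 + 7.3832 + 3.5910 + 1.4292 + 11.1308 + 7.1439 + 1.2460 + 9.9202 + 0.1830 + 10.1365 = 73.23
df = (4−1)(3−1) = 6. Since 73.23 > 10.645, reject the null hypothesis of independence at α = 0.1.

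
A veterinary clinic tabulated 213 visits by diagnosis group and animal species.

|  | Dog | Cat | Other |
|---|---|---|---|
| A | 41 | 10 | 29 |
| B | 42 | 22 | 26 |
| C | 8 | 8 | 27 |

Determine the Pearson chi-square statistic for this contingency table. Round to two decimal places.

19.62

Row totals: 80, 90, 43. Column totals: 91, 40, 82. Grand total N = 213.
Expected counts (row total × column total / N):
  A, Dog: 80×91/213 = 34.178
  A, Cat: 80×40/213 = 15.023
  A, Other: 80×82/213 = 30.798
  B, Dog: 90×91/213 = 38.451
  B, Cat: 90×40/213 = 16.901
  B, Other: 90×82/213 = 34.648
  C, Dog: 43×91/213 = 18.371
  C, Cat: 43×40/213 = 8.075
  C, Other: 43×82/213 = 16.554
Contributions (O − E)²/E:
  (41 − 34.178)²/34.178 = 1.3617
  (10 − 15.023)²/15.023 = 1.6795
  (29 − 30.798)²/30.798 = 0.1050
  (42 − 38.451)²/38.451 = 0.3276
  (22 − 16.901)²/16.901 = 1.5384
  (26 − 34.648)²/34.648 = 2.1585
  (8 − 18.371)²/18.371 = 5.8548
  (8 − 8.075)²/8.075 = 0.0007
  (27 − 16.554)²/16.554 = 6.5917
χ² = 1.3617 + 1.6795 + 0.1050 + 0.3276 + 1.5384 + 2.1585 + 5.8548 + 0.0007 + 6.5917 = 19.62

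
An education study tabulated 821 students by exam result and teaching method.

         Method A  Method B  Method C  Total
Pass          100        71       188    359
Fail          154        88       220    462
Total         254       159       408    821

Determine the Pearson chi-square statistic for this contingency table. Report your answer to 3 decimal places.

Grand total N = 821.
Expected counts (row total × column total / N):
  Pass, Method A: 359×254/821 = 111.0670
  Pass, Method B: 359×159/821 = 69.5262
  Pass, Method C: 359×408/821 = 178.4068
  Fail, Method A: 462×254/821 = 142.9330
  Fail, Method B: 462×159/821 = 89.4738
  Fail, Method C: 462×408/821 = 229.5932
Contributions (O − E)²/E:
  (100 − 111.0670)²/111.0670 = 1.1027
  (71 − 69.5262)²/69.5262 = 0.0312
  (188 − 178.4068)²/178.4068 = 0.5158
  (154 − 142.9330)²/142.9330 = 0.8569
  (88 − 89.4738)²/89.4738 = 0.0243
  (220 − 229.5932)²/229.5932 = 0.4008
χ² = 1.1027 + 0.0312 + 0.5158 + 0.8569 + 0.0243 + 0.4008 = 2.932

2.932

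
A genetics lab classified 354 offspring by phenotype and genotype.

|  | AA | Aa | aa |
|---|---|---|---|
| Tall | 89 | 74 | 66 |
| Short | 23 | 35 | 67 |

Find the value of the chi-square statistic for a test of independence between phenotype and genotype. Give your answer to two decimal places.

Row totals: 229, 125. Column totals: 112, 109, 133. Grand total N = 354.
Expected counts (row total × column total / N):
  Tall, AA: 229×112/354 = 72.452
  Tall, Aa: 229×109/354 = 70.511
  Tall, aa: 229×133/354 = 86.037
  Short, AA: 125×112/354 = 39.548
  Short, Aa: 125×109/354 = 38.489
  Short, aa: 125×133/354 = 46.963
Contributions (O − E)²/E:
  (89 − 72.452)²/72.452 = 3.7796
  (74 − 70.511)²/70.511 = 0.1726
  (66 − 86.037)²/86.037 = 4.6664
  (23 − 39.548)²/39.548 = 6.9242
  (35 − 38.489)²/38.489 = 0.3163
  (67 − 46.963)²/46.963 = 8.5489
χ² = 3.7796 + 0.1726 + 4.6664 + 6.9242 + 0.3163 + 8.5489 = 24.41

24.41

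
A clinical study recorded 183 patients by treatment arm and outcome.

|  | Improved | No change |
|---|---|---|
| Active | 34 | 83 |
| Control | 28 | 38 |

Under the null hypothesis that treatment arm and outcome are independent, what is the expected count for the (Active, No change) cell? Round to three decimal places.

77.361

Row total (Active) = 117; column total (No change) = 121; grand total N = 183.
Expected count = (row total × column total) / N = 117 × 121 / 183 = 77.361.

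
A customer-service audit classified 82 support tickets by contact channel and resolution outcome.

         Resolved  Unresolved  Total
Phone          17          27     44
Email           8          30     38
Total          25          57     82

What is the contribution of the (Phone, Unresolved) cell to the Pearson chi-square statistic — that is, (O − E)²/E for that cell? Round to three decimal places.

0.420

Row total (Phone) = 44; column total (Unresolved) = 57; N = 82.
Expected count E = 44 × 57 / 82 = 30.5854.
Contribution = (O − E)²/E = (27 − 30.5854)² / 30.5854 = 0.420.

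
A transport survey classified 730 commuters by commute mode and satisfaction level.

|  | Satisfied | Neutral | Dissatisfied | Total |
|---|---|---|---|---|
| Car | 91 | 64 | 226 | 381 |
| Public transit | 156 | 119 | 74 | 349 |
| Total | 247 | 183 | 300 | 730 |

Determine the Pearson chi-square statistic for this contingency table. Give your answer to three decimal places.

109.456

Grand total N = 730.
Expected counts (row total × column total / N):
  Car, Satisfied: 381×247/730 = 128.9137
  Car, Neutral: 381×183/730 = 95.5110
  Car, Dissatisfied: 381×300/730 = 156.5753
  Public transit, Satisfied: 349×247/730 = 118.0863
  Public transit, Neutral: 349×183/730 = 87.4890
  Public transit, Dissatisfied: 349×300/730 = 143.4247
Contributions (O − E)²/E:
  (91 − 128.9137)²/128.9137 = 11.1505
  (64 − 95.5110)²/95.5110 = 10.3961
  (226 − 156.5753)²/156.5753 = 30.7826
  (156 − 118.0863)²/118.0863 = 12.1729
  (119 − 87.4890)²/87.4890 = 11.3493
  (74 − 143.4247)²/143.4247 = 33.6050
χ² = 11.1505 + 10.3961 + 30.7826 + 12.1729 + 11.3493 + 33.6050 = 109.456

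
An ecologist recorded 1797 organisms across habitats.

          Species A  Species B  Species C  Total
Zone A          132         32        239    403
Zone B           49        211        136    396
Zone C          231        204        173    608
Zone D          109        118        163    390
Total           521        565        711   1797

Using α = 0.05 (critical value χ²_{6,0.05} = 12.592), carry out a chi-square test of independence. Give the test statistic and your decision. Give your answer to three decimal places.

250.617; reject H₀

Grand total N = 1797.
Expected counts (row total × column total / N):
  Zone A, Species A: 403×521/1797 = 116.8408
  Zone A, Species B: 403×565/1797 = 126.7084
  Zone A, Species C: 403×711/1797 = 159.4508
  Zone B, Species A: 396×521/1797 = 114.8114
  Zone B, Species B: 396×565/1797 = 124.5075
  Zone B, Species C: 396×711/1797 = 156.6811
  Zone C, Species A: 608×521/1797 = 176.2760
  Zone C, Species B: 608×565/1797 = 191.1630
  Zone C, Species C: 608×711/1797 = 240.5609
  Zone D, Species A: 390×521/1797 = 113.0718
  Zone D, Species B: 390×565/1797 = 122.6210
  Zone D, Species C: 390×711/1797 = 154.3072
Contributions (O − E)²/E:
  (132 − 116.8408)²/116.8408 = 1.9668
  (32 − 126.7084)²/126.7084 = 70.7899
  (239 − 159.4508)²/159.4508 = 39.6867
  (49 − 114.8114)²/114.8114 = 37.7240
  (211 − 124.5075)²/124.5075 = 60.0844
  (136 − 156.6811)²/156.6811 = 2.7298
  (231 − 176.2760)²/176.2760 = 16.9888
  (204 − 191.1630)²/191.1630 = 0.8620
  (173 − 240.5609)²/240.5609 = 18.9743
  (109 − 113.0718)²/113.0718 = 0.1466
  (118 − 122.6210)²/122.6210 = 0.1741
  (163 − 154.3072)²/154.3072 = 0.4897
χ² = 1.9668 + 70.7899 + 39.6867 + 37.7240 + 60.0844 + 2.7298 + 16.9888 + 0.8620 + 18.9743 + 0.1466 + 0.1741 + 0.4897 = 250.617
df = (4−1)(3−1) = 6. Since 250.617 > 12.592, reject the null hypothesis of independence at α = 0.05.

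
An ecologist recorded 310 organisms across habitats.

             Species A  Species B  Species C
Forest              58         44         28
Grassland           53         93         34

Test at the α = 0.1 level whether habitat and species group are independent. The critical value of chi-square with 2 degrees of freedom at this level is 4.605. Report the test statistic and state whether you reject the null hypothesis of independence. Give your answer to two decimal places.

Row totals: 130, 180. Column totals: 111, 137, 62. Grand total N = 310.
Expected counts (row total × column total / N):
  Forest, Species A: 130×111/310 = 46.548
  Forest, Species B: 130×137/310 = 57.452
  Forest, Species C: 130×62/310 = 26.000
  Grassland, Species A: 180×111/310 = 64.452
  Grassland, Species B: 180×137/310 = 79.548
  Grassland, Species C: 180×62/310 = 36.000
Contributions (O − E)²/E:
  (58 − 46.548)²/46.548 = 2.8175
  (44 − 57.452)²/57.452 = 3.1497
  (28 − 26.000)²/26.000 = 0.1538
  (53 − 64.452)²/64.452 = 2.0348
  (93 − 79.548)²/79.548 = 2.2748
  (34 − 36.000)²/36.000 = 0.1111
χ² = 2.8175 + 3.1497 + 0.1538 + 2.0348 + 2.2748 + 0.1111 = 10.54
df = (2−1)(3−1) = 2. Since 10.54 > 4.605, reject the null hypothesis of independence at α = 0.1.

10.54; reject H₀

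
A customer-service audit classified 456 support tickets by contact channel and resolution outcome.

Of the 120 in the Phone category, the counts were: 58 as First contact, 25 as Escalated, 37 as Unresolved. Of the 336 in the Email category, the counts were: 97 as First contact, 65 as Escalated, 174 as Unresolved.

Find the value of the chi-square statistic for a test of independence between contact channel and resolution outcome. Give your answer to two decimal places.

Row totals: 120, 336. Column totals: 155, 90, 211. Grand total N = 456.
Expected counts (row total × column total / N):
  Phone, First contact: 120×155/456 = 40.789
  Phone, Escalated: 120×90/456 = 23.684
  Phone, Unresolved: 120×211/456 = 55.526
  Email, First contact: 336×155/456 = 114.211
  Email, Escalated: 336×90/456 = 66.316
  Email, Unresolved: 336×211/456 = 155.474
Contributions (O − E)²/E:
  (58 − 40.789)²/40.789 = 7.2622
  (25 − 23.684)²/23.684 = 0.0731
  (37 − 55.526)²/55.526 = 6.1811
  (97 − 114.211)²/114.211 = 2.5936
  (65 − 66.316)²/66.316 = 0.0261
  (174 − 155.474)²/155.474 = 2.2075
χ² = 7.2622 + 0.0731 + 6.1811 + 2.5936 + 0.0261 + 2.2075 = 18.34

18.34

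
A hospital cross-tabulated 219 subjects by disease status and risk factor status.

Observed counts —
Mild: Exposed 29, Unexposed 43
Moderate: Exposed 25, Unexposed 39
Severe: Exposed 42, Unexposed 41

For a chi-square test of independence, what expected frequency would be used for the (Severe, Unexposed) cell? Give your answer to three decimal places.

Row total (Severe) = 83; column total (Unexposed) = 123; grand total N = 219.
Expected count = (row total × column total) / N = 83 × 123 / 219 = 46.616.

46.616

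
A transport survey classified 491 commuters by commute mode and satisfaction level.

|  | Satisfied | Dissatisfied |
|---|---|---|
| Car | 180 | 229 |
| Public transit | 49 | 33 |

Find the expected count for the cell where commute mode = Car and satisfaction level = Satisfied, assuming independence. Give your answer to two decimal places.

190.76

Row total (Car) = 409; column total (Satisfied) = 229; grand total N = 491.
Expected count = (row total × column total) / N = 409 × 229 / 491 = 190.76.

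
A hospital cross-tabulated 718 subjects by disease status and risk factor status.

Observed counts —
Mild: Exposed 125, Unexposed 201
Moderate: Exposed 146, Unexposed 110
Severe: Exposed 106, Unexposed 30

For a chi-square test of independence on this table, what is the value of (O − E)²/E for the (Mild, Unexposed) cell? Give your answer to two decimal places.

Row total (Mild) = 326; column total (Unexposed) = 341; N = 718.
Expected count E = 326 × 341 / 718 = 154.827.
Contribution = (O − E)²/E = (201 − 154.827)² / 154.827 = 13.77.

13.77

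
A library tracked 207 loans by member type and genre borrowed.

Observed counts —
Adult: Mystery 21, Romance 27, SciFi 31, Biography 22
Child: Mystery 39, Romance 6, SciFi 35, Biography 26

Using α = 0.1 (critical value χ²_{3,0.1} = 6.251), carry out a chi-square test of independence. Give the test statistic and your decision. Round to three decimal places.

Row totals: 101, 106. Column totals: 60, 33, 66, 48. Grand total N = 207.
Expected counts (row total × column total / N):
  Adult, Mystery: 101×60/207 = 29.2754
  Adult, Romance: 101×33/207 = 16.1014
  Adult, SciFi: 101×66/207 = 32.2029
  Adult, Biography: 101×48/207 = 23.4203
  Child, Mystery: 106×60/207 = 30.7246
  Child, Romance: 106×33/207 = 16.8986
  Child, SciFi: 106×66/207 = 33.7971
  Child, Biography: 106×48/207 = 24.5797
Contributions (O − E)²/E:
  (21 − 29.2754)²/29.2754 = 2.3392
  (27 − 16.1014)²/16.1014 = 7.3770
  (31 − 32.2029)²/32.2029 = 0.0449
  (22 − 23.4203)²/23.4203 = 0.0861
  (39 − 30.7246)²/30.7246 = 2.2289
  (6 − 16.8986)²/16.8986 = 7.0290
  (35 − 33.7971)²/33.7971 = 0.0428
  (26 − 24.5797)²/24.5797 = 0.0821
χ² = 2.3392 + 7.3770 + 0.0449 + 0.0861 + 2.2289 + 7.0290 + 0.0428 + 0.0821 = 19.230
df = (2−1)(4−1) = 3. Since 19.230 > 6.251, reject the null hypothesis of independence at α = 0.1.

19.230; reject H₀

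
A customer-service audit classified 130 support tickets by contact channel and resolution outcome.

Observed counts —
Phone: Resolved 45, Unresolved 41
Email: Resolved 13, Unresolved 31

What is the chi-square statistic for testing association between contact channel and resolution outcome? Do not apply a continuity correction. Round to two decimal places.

Row totals: 86, 44. Column totals: 58, 72. Grand total N = 130.
Expected counts (row total × column total / N):
  Phone, Resolved: 86×58/130 = 38.369
  Phone, Unresolved: 86×72/130 = 47.631
  Email, Resolved: 44×58/130 = 19.631
  Email, Unresolved: 44×72/130 = 24.369
Contributions (O − E)²/E:
  (45 − 38.369)²/38.369 = 1.1460
  (41 − 47.631)²/47.631 = 0.9231
  (13 − 19.631)²/19.631 = 2.2398
  (31 − 24.369)²/24.369 = 1.8043
χ² = 1.1460 + 0.9231 + 2.2398 + 1.8043 = 6.11

6.11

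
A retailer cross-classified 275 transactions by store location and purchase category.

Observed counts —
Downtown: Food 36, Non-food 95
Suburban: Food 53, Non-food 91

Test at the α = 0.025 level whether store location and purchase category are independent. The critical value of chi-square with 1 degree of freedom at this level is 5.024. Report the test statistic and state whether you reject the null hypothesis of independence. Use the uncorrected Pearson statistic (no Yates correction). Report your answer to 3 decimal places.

Row totals: 131, 144. Column totals: 89, 186. Grand total N = 275.
Expected counts (row total × column total / N):
  Downtown, Food: 131×89/275 = 42.3964
  Downtown, Non-food: 131×186/275 = 88.6036
  Suburban, Food: 144×89/275 = 46.6036
  Suburban, Non-food: 144×186/275 = 97.3964
Contributions (O − E)²/E:
  (36 − 42.3964)²/42.3964 = 0.9650
  (95 − 88.6036)²/88.6036 = 0.4618
  (53 − 46.6036)²/46.6036 = 0.8779
  (91 − 97.3964)²/97.3964 = 0.4201
χ² = 0.9650 + 0.4618 + 0.8779 + 0.4201 = 2.725
df = (2−1)(2−1) = 1. Since 2.725 < 5.024, fail to reject the null hypothesis of independence at α = 0.025.

2.725; fail to reject H₀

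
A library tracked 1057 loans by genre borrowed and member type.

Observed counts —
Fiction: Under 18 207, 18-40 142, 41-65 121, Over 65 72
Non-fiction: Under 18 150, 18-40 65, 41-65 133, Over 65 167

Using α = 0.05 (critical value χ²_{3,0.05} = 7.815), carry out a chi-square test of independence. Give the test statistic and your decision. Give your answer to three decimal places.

75.431; reject H₀

Row totals: 542, 515. Column totals: 357, 207, 254, 239. Grand total N = 1057.
Expected counts (row total × column total / N):
  Fiction, Under 18: 542×357/1057 = 183.0596
  Fiction, 18-40: 542×207/1057 = 106.1438
  Fiction, 41-65: 542×254/1057 = 130.2441
  Fiction, Over 65: 542×239/1057 = 122.5525
  Non-fiction, Under 18: 515×357/1057 = 173.9404
  Non-fiction, 18-40: 515×207/1057 = 100.8562
  Non-fiction, 41-65: 515×254/1057 = 123.7559
  Non-fiction, Over 65: 515×239/1057 = 116.4475
Contributions (O − E)²/E:
  (207 − 183.0596)²/183.0596 = 3.1309
  (142 − 106.1438)²/106.1438 = 12.1125
  (121 − 130.2441)²/130.2441 = 0.6561
  (72 − 122.5525)²/122.5525 = 20.8527
  (150 − 173.9404)²/173.9404 = 3.2951
  (65 − 100.8562)²/100.8562 = 12.7475
  (133 − 123.7559)²/123.7559 = 0.6905
  (167 − 116.4475)²/116.4475 = 21.9460
χ² = 3.1309 + 12.1125 + 0.6561 + 20.8527 + 3.2951 + 12.7475 + 0.6905 + 21.9460 = 75.431
df = (2−1)(4−1) = 3. Since 75.431 > 7.815, reject the null hypothesis of independence at α = 0.05.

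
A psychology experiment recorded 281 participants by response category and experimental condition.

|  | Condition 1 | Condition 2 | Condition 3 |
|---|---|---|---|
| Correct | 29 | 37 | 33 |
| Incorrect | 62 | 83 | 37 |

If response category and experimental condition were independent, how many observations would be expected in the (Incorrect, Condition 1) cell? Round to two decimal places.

58.94

Row total (Incorrect) = 182; column total (Condition 1) = 91; grand total N = 281.
Expected count = (row total × column total) / N = 182 × 91 / 281 = 58.94.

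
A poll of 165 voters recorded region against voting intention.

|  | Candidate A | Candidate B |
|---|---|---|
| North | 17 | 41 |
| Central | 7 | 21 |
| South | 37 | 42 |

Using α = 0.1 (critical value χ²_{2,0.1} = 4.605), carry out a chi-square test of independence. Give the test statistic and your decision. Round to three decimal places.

6.482; reject H₀

Row totals: 58, 28, 79. Column totals: 61, 104. Grand total N = 165.
Expected counts (row total × column total / N):
  North, Candidate A: 58×61/165 = 21.4424
  North, Candidate B: 58×104/165 = 36.5576
  Central, Candidate A: 28×61/165 = 10.3515
  Central, Candidate B: 28×104/165 = 17.6485
  South, Candidate A: 79×61/165 = 29.2061
  South, Candidate B: 79×104/165 = 49.7939
Contributions (O − E)²/E:
  (17 − 21.4424)²/21.4424 = 0.9204
  (41 − 36.5576)²/36.5576 = 0.5398
  (7 − 10.3515)²/10.3515 = 1.0851
  (21 − 17.6485)²/17.6485 = 0.6365
  (37 − 29.2061)²/29.2061 = 2.0799
  (42 − 49.7939)²/49.7939 = 1.2199
χ² = 0.9204 + 0.5398 + 1.0851 + 0.6365 + 2.0799 + 1.2199 = 6.482
df = (3−1)(2−1) = 2. Since 6.482 > 4.605, reject the null hypothesis of independence at α = 0.1.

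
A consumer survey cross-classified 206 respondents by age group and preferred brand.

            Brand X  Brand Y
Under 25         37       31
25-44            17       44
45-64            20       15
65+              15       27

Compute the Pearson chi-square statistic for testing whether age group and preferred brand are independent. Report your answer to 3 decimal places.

Row totals: 68, 61, 35, 42. Column totals: 89, 117. Grand total N = 206.
Expected counts (row total × column total / N):
  Under 25, Brand X: 68×89/206 = 29.3786
  Under 25, Brand Y: 68×117/206 = 38.6214
  25-44, Brand X: 61×89/206 = 26.3544
  25-44, Brand Y: 61×117/206 = 34.6456
  45-64, Brand X: 35×89/206 = 15.1214
  45-64, Brand Y: 35×117/206 = 19.8786
  65+, Brand X: 42×89/206 = 18.1456
  65+, Brand Y: 42×117/206 = 23.8544
Contributions (O − E)²/E:
  (37 − 29.3786)²/29.3786 = 1.9771
  (31 − 38.6214)²/38.6214 = 1.5040
  (17 − 26.3544)²/26.3544 = 3.3203
  (44 − 34.6456)²/34.6456 = 2.5257
  (20 − 15.1214)²/15.1214 = 1.5740
  (15 − 19.8786)²/19.8786 = 1.1973
  (15 − 18.1456)²/18.1456 = 0.5453
  (27 − 23.8544)²/23.8544 = 0.4148
χ² = 1.9771 + 1.5040 + 3.3203 + 2.5257 + 1.5740 + 1.1973 + 0.5453 + 0.4148 = 13.059

13.059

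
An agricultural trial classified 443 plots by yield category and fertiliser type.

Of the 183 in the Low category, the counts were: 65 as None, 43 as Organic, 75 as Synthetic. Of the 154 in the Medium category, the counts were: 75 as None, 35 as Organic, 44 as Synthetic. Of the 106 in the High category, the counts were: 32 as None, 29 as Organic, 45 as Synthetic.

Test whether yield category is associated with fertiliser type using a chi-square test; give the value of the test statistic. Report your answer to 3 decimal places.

Row totals: 183, 154, 106. Column totals: 172, 107, 164. Grand total N = 443.
Expected counts (row total × column total / N):
  Low, None: 183×172/443 = 71.05192
  Low, Organic: 183×107/443 = 44.20090
  Low, Synthetic: 183×164/443 = 67.74718
  Medium, None: 154×172/443 = 59.79233
  Medium, Organic: 154×107/443 = 37.19639
  Medium, Synthetic: 154×164/443 = 57.01129
  High, None: 106×172/443 = 41.15576
  High, Organic: 106×107/443 = 25.60271
  High, Synthetic: 106×164/443 = 39.24153
Contributions (O − E)²/E:
  (65 − 71.05192)²/71.05192 = 0.5155
  (43 − 44.20090)²/44.20090 = 0.0326
  (75 − 67.74718)²/67.74718 = 0.7765
  (75 − 59.79233)²/59.79233 = 3.8679
  (35 − 37.19639)²/37.19639 = 0.1297
  (44 − 57.01129)²/57.01129 = 2.9695
  (32 − 41.15576)²/41.15576 = 2.0368
  (29 − 25.60271)²/25.60271 = 0.4508
  (45 − 39.24153)²/39.24153 = 0.8450
χ² = 0.5155 + 0.0326 + 0.7765 + 3.8679 + 0.1297 + 2.9695 + 2.0368 + 0.4508 + 0.8450 = 11.624

11.624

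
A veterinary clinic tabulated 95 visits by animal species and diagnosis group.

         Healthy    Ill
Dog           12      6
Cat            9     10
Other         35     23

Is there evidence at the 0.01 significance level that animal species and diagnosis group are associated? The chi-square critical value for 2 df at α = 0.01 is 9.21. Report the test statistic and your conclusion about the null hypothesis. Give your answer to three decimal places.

Row totals: 18, 19, 58. Column totals: 56, 39. Grand total N = 95.
Expected counts (row total × column total / N):
  Dog, Healthy: 18×56/95 = 10.6105
  Dog, Ill: 18×39/95 = 7.3895
  Cat, Healthy: 19×56/95 = 11.2000
  Cat, Ill: 19×39/95 = 7.8000
  Other, Healthy: 58×56/95 = 34.1895
  Other, Ill: 58×39/95 = 23.8105
Contributions (O − E)²/E:
  (12 − 10.6105)²/10.6105 = 0.1820
  (6 − 7.3895)²/7.3895 = 0.2613
  (9 − 11.2000)²/11.2000 = 0.4321
  (10 − 7.8000)²/7.8000 = 0.6205
  (35 − 34.1895)²/34.1895 = 0.0192
  (23 − 23.8105)²/23.8105 = 0.0276
χ² = 0.1820 + 0.2613 + 0.4321 + 0.6205 + 0.0192 + 0.0276 = 1.543
df = (3−1)(2−1) = 2. Since 1.543 < 9.21, fail to reject the null hypothesis of independence at α = 0.01.

1.543; fail to reject H₀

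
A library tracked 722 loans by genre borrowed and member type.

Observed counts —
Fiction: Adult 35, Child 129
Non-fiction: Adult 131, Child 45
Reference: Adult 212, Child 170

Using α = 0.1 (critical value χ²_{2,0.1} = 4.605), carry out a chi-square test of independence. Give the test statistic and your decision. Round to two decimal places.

99.14; reject H₀

Row totals: 164, 176, 382. Column totals: 378, 344. Grand total N = 722.
Expected counts (row total × column total / N):
  Fiction, Adult: 164×378/722 = 85.861
  Fiction, Child: 164×344/722 = 78.139
  Non-fiction, Adult: 176×378/722 = 92.144
  Non-fiction, Child: 176×344/722 = 83.856
  Reference, Adult: 382×378/722 = 199.994
  Reference, Child: 382×344/722 = 182.006
Contributions (O − E)²/E:
  (35 − 85.861)²/85.861 = 30.1282
  (129 − 78.139)²/78.139 = 33.1056
  (131 − 92.144)²/92.144 = 16.3851
  (45 − 83.856)²/83.856 = 18.0045
  (212 − 199.994)²/199.994 = 0.7207
  (170 − 182.006)²/182.006 = 0.7920
χ² = 30.1282 + 33.1056 + 16.3851 + 18.0045 + 0.7207 + 0.7920 = 99.14
df = (3−1)(2−1) = 2. Since 99.14 > 4.605, reject the null hypothesis of independence at α = 0.1.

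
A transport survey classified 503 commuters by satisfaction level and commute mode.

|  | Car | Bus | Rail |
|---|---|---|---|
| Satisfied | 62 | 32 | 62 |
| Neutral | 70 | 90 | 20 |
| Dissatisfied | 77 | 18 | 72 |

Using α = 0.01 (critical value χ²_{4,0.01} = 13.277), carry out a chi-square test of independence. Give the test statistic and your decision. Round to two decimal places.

88.63; reject H₀

Row totals: 156, 180, 167. Column totals: 209, 140, 154. Grand total N = 503.
Expected counts (row total × column total / N):
  Satisfied, Car: 156×209/503 = 64.8191
  Satisfied, Bus: 156×140/503 = 43.4195
  Satisfied, Rail: 156×154/503 = 47.7614
  Neutral, Car: 180×209/503 = 74.7913
  Neutral, Bus: 180×140/503 = 50.0994
  Neutral, Rail: 180×154/503 = 55.1093
  Dissatisfied, Car: 167×209/503 = 69.3897
  Dissatisfied, Bus: 167×140/503 = 46.4811
  Dissatisfied, Rail: 167×154/503 = 51.1292
Contributions (O − E)²/E:
  (62 − 64.8191)²/64.8191 = 0.1226
  (32 − 43.4195)²/43.4195 = 3.0034
  (62 − 47.7614)²/47.7614 = 4.2448
  (70 − 74.7913)²/74.7913 = 0.3069
  (90 − 50.0994)²/50.0994 = 31.7780
  (20 − 55.1093)²/55.1093 = 22.3676
  (77 − 69.3897)²/69.3897 = 0.8347
  (18 − 46.4811)²/46.4811 = 17.4517
  (72 − 51.1292)²/51.1292 = 8.5194
χ² = 0.1226 + 3.0034 + 4.2448 + 0.3069 + 31.7780 + 22.3676 + 0.8347 + 17.4517 + 8.5194 = 88.63
df = (3−1)(3−1) = 4. Since 88.63 > 13.277, reject the null hypothesis of independence at α = 0.01.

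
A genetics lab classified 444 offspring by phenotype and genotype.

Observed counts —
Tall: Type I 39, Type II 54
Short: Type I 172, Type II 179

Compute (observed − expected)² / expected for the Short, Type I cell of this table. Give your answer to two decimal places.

0.16

Row total (Short) = 351; column total (Type I) = 211; N = 444.
Expected count E = 351 × 211 / 444 = 166.804.
Contribution = (O − E)²/E = (172 − 166.804)² / 166.804 = 0.16.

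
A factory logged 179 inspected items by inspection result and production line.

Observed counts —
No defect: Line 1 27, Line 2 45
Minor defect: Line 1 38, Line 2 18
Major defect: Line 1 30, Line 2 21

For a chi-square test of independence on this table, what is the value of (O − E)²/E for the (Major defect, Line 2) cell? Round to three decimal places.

Row total (Major defect) = 51; column total (Line 2) = 84; N = 179.
Expected count E = 51 × 84 / 179 = 23.9330.
Contribution = (O − E)²/E = (21 − 23.9330)² / 23.9330 = 0.359.

0.359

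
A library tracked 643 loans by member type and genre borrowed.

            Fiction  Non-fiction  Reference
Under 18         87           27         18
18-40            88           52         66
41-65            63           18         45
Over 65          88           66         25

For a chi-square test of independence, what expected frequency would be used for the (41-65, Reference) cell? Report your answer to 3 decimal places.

30.177

Row total (41-65) = 126; column total (Reference) = 154; grand total N = 643.
Expected count = (row total × column total) / N = 126 × 154 / 643 = 30.177.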